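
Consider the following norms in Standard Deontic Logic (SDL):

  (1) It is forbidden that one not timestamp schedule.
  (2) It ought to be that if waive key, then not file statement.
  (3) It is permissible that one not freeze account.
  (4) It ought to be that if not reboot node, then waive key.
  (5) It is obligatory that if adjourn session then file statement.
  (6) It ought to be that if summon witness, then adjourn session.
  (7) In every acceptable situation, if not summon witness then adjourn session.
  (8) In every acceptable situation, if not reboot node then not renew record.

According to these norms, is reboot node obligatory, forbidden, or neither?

Premises 7 and 6 cover both cases: O(¬summon_witness → adjourn_session) and O(summon_witness → adjourn_session). Since ¬summon_witness ∨ summon_witness is a tautology, O(adjourn_session) follows.
Premise 5 is O(adjourn_session → file_statement); since O(adjourn_session), deontic closure gives O(file_statement).
Premise 2 is O(waive_key → ¬file_statement); contrapositively O(file_statement → ¬waive_key). Since O(file_statement) holds, K gives O(¬waive_key).
Premise 4 is O(¬reboot_node → waive_key); contrapositively O(¬waive_key → reboot_node). Since O(¬waive_key) holds, K gives O(reboot_node).
Premises 1, 3, 8 do not contribute to this derivation.
Hence reboot_node is obligatory.

Obligatory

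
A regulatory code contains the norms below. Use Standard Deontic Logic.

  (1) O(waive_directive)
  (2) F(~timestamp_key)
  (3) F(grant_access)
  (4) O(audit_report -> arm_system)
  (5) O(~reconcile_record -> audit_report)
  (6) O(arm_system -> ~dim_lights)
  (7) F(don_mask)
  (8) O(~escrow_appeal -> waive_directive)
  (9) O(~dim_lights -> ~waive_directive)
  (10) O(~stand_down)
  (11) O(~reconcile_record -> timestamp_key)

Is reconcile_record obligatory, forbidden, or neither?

Obligatory

Premise 1 gives O(waive_directive).
The contrapositive of premise 9 (O(~dim_lights -> ~waive_directive)) is O(waive_directive -> dim_lights), and O(waive_directive) is already established, so O(dim_lights).
Premise 6 is O(arm_system -> ~dim_lights); contrapositively O(dim_lights -> ~arm_system). Since O(dim_lights) holds, K gives O(~arm_system).
Premise 4 is O(audit_report -> arm_system); contrapositively O(~arm_system -> ~audit_report). Since O(~arm_system) holds, K gives O(~audit_report).
Premise 5 is O(~reconcile_record -> audit_report); contrapositively O(~audit_report -> reconcile_record). Since O(~audit_report) holds, K gives O(reconcile_record).
Premises 2, 3, 7, 8, 10, 11 do not contribute to this derivation.
Hence reconcile_record is obligatory.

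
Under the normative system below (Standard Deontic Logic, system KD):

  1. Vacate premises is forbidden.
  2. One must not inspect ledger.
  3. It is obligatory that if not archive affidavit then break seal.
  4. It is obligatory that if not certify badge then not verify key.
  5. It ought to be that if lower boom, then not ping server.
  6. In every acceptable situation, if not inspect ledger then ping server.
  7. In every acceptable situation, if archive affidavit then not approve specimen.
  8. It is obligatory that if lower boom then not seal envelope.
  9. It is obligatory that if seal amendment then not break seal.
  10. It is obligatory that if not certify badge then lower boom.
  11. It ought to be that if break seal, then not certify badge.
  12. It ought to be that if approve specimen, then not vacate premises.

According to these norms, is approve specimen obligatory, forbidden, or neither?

Forbidden

Premise 2 is F(inspect_ledger), i.e. O(¬inspect_ledger).
Premise 6 is O(¬inspect_ledger → ping_server); since O(¬inspect_ledger), deontic closure gives O(ping_server).
Premise 5 is O(lower_boom → ¬ping_server); contrapositively O(ping_server → ¬lower_boom). Since O(ping_server) holds, K gives O(¬lower_boom).
Premise 10 is O(¬certify_badge → lower_boom); contrapositively O(¬lower_boom → certify_badge). Since O(¬lower_boom) holds, K gives O(certify_badge).
Premise 11 is O(break_seal → ¬certify_badge); contrapositively O(certify_badge → ¬break_seal). Since O(certify_badge) holds, K gives O(¬break_seal).
Premise 3 is O(¬archive_affidavit → break_seal); contrapositively O(¬break_seal → archive_affidavit). Since O(¬break_seal) holds, K gives O(archive_affidavit).
With premise 7, O(archive_affidavit → ¬approve_specimen), the K-axiom yields O(¬approve_specimen).
Premises 1, 4, 8, 9, 12 do not contribute to this derivation.
Thus O(¬approve_specimen), which is F(approve_specimen): approve_specimen is forbidden.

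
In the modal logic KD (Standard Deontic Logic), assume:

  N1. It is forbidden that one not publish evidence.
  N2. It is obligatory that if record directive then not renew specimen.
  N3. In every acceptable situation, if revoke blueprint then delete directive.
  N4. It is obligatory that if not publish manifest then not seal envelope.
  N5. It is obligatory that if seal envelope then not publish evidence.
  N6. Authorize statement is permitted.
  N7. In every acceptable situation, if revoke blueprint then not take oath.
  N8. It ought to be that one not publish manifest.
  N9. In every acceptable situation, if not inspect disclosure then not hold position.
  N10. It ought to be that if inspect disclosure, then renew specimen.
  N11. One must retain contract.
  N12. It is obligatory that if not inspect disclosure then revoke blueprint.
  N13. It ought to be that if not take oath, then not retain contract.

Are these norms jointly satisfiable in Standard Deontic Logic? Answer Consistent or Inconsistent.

Consistent

Premise 5 is O(seal_envelope → ¬publish_evidence), but O(seal_envelope) is not derivable from the premises, so it does not yield O(¬publish_evidence).
So O(¬publish_evidence) is not derivable, and the apparent clash with O(publish_evidence) does not arise.
A world satisfying every obligation exists (e.g. authorize_statement=false, delete_directive=false, hold_position=false, inspect_disclosure=true, publish_evidence=true, publish_manifest=false, record_directive=false, renew_specimen=true, retain_contract=true, revoke_blueprint=false, seal_envelope=false, take_oath=true); no atom is both obligatory and forbidden, so the set is consistent.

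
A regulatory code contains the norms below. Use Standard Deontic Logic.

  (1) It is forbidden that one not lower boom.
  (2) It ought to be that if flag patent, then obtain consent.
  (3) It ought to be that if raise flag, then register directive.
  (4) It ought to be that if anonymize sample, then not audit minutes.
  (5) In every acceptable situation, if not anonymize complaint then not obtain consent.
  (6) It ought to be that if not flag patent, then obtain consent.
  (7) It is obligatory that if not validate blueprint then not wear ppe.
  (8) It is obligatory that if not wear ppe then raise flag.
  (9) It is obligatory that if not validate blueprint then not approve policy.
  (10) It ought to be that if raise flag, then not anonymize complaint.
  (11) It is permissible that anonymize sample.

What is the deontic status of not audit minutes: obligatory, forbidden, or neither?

Premise 4 is O(anonymize_sample → ¬audit_minutes), but O(anonymize_sample) is not derivable from the premises (the permission P(anonymize_sample) asserts only ¬O(¬anonymize_sample), not O(anonymize_sample)), so it does not yield O(¬audit_minutes).
No premise or chain of K-axiom applications forces O(¬audit_minutes), and none forces O(audit_minutes). So ¬audit_minutes is neither obligatory nor forbidden under these norms.

Neither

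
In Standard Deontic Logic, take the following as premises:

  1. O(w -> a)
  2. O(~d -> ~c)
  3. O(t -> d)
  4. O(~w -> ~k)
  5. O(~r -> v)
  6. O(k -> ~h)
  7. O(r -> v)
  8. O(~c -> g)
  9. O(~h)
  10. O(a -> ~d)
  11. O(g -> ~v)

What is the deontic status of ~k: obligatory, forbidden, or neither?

Obligatory

By case analysis on ~r: premise 5 gives O(~r -> v) and premise 7 gives O(r -> v), so O(v) either way.
The contrapositive of premise 11 (O(g -> ~v)) is O(v -> ~g), and O(v) is already established, so O(~g).
Premise 8 is O(~c -> g); contrapositively O(~g -> c). Since O(~g) holds, K gives O(c).
Premise 2, O(~d -> ~c), contraposes to O(c -> d); with O(c) we get O(d).
Premise 10 is O(a -> ~d); contrapositively O(d -> ~a). Since O(d) holds, K gives O(~a).
Premise 1, O(w -> a), contraposes to O(~a -> ~w); with O(~a) we get O(~w).
With premise 4, O(~w -> ~k), the K-axiom yields O(~k).
Premises 3, 6, 9 do not contribute to this derivation.
Hence ~k is obligatory.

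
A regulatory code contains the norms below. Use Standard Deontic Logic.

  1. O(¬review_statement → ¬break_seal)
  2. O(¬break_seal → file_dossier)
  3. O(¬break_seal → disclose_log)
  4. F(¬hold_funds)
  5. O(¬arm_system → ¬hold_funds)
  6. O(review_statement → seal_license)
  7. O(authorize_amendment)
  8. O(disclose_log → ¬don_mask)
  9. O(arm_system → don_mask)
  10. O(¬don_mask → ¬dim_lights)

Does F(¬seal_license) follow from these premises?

F(¬hold_funds) at premise 4 means O(hold_funds).
Premise 5 is O(¬arm_system → ¬hold_funds); contrapositively O(hold_funds → arm_system). Since O(hold_funds) holds, K gives O(arm_system).
From O(arm_system) and premise 9, O(arm_system → don_mask), we obtain O(don_mask).
Premise 8 is O(disclose_log → ¬don_mask); contrapositively O(don_mask → ¬disclose_log). Since O(don_mask) holds, K gives O(¬disclose_log).
Premise 3 is O(¬break_seal → disclose_log); contrapositively O(¬disclose_log → break_seal). Since O(¬disclose_log) holds, K gives O(break_seal).
Premise 1 is O(¬review_statement → ¬break_seal); contrapositively O(break_seal → review_statement). Since O(break_seal) holds, K gives O(review_statement).
Applying K to premise 6 (O(review_statement → seal_license)) and O(review_statement) yields O(seal_license).
Premises 2, 7, 10 do not contribute to this derivation.
So O(seal_license) holds, i.e. F(¬seal_license). The claim follows.

Yes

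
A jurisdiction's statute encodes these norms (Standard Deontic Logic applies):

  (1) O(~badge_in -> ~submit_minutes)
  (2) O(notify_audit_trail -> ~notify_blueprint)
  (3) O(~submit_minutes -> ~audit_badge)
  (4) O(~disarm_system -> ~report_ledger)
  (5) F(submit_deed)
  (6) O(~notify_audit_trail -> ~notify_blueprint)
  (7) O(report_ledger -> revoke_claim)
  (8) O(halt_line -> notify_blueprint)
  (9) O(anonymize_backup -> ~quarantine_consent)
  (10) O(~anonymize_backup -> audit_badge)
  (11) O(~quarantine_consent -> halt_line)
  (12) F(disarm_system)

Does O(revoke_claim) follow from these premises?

No

Premise 7 is O(report_ledger -> revoke_claim), but O(report_ledger) is not derivable from the premises, so it does not yield O(revoke_claim).
No other premise forces O(revoke_claim). An ideal world satisfying every premise can still have revoke_claim false, so O(revoke_claim) is not derivable.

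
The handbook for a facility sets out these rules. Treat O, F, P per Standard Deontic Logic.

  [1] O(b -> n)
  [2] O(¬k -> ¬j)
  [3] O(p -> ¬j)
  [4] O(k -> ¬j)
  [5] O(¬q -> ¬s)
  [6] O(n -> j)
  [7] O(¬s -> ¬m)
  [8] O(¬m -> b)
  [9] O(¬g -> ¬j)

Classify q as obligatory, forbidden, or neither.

By case analysis on k: premise 4 gives O(k -> ¬j) and premise 2 gives O(¬k -> ¬j), so O(¬j) either way.
Premise 6, O(n -> j), contraposes to O(¬j -> ¬n); with O(¬j) we get O(¬n).
The contrapositive of premise 1 (O(b -> n)) is O(¬n -> ¬b), and O(¬n) is already established, so O(¬b).
Premise 8 is O(¬m -> b); contrapositively O(¬b -> m). Since O(¬b) holds, K gives O(m).
Premise 7 is O(¬s -> ¬m); contrapositively O(m -> s). Since O(m) holds, K gives O(s).
The contrapositive of premise 5 (O(¬q -> ¬s)) is O(s -> q), and O(s) is already established, so O(q).
Premises 3, 9 do not contribute to this derivation.
Hence q is obligatory.

Obligatory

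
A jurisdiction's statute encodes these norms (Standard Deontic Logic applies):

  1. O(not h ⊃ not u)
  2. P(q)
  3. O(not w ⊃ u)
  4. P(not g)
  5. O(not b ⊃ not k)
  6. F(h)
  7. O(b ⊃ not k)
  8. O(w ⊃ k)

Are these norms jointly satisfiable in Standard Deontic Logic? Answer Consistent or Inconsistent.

Inconsistent

Premises 7 and 5 are O(b ⊃ not k) and O(not b ⊃ not k); every ideal world satisfies b or not b, so in either case not k holds — hence O(not k).
Premise 8, O(w ⊃ k), contraposes to O(not k ⊃ not w); with O(not k) we get O(not w).
From O(not w) and premise 3, O(not w ⊃ u), we obtain O(u).
The contrapositive of premise 1 (O(not h ⊃ not u)) is O(u ⊃ h), and O(u) is already established, so O(h).
But premise 6, F(h), means O(not h).
We now have both O(h) and O(not h) — h is simultaneously obligatory and forbidden, violating the D-axiom.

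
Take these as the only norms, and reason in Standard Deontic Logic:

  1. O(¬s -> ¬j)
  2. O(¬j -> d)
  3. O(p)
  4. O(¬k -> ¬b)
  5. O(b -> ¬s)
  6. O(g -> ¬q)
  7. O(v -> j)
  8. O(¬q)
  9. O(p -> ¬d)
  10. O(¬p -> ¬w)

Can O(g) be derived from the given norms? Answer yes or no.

Premise 6 is O(g -> ¬q); even if O(¬q) held, inferring O(g) would be affirming the consequent — invalid.
No other premise forces O(g). An ideal world satisfying every premise can still have g false, so O(g) is not derivable.

No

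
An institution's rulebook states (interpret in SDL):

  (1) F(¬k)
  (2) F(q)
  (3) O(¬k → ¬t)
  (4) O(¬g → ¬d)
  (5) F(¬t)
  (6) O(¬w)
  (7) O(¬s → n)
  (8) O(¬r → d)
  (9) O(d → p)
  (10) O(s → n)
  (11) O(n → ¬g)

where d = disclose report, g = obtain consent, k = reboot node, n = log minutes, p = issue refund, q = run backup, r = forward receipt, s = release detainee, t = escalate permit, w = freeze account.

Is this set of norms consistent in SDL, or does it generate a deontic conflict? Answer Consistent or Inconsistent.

Premise 3 is O(¬k → ¬t), but O(¬k) is not derivable from the premises, so it does not yield O(¬t).
So O(¬t) is not derivable, and the apparent clash with O(t) does not arise.
A world satisfying every obligation exists (e.g. d=false, g=false, k=true, n=true, p=false, q=false, r=true, s=false, t=true, w=false); no atom is both obligatory and forbidden, so the set is consistent.

Consistent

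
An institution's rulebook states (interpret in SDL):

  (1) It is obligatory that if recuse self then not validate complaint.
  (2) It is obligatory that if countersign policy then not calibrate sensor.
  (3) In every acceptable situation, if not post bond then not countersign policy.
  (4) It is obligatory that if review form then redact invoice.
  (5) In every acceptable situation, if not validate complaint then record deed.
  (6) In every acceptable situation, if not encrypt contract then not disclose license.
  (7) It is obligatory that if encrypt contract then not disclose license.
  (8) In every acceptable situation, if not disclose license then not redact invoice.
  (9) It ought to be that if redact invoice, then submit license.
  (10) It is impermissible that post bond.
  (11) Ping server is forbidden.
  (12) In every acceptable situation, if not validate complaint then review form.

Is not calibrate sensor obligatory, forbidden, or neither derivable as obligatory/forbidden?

Neither

Premise 2 is O(countersign_policy → ¬calibrate_sensor), but O(countersign_policy) is not derivable from the premises, so it does not yield O(¬calibrate_sensor).
No premise or chain of K-axiom applications forces O(¬calibrate_sensor), and none forces O(calibrate_sensor). So ¬calibrate_sensor is neither obligatory nor forbidden under these norms.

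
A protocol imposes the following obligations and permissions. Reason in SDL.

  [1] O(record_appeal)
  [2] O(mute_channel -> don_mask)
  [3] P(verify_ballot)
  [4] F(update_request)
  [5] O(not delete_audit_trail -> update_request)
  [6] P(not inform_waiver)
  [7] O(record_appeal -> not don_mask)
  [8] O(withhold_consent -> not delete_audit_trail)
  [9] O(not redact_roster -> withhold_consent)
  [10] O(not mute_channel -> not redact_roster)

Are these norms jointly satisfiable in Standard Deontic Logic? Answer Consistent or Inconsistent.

Inconsistent

Premise 4 is F(update_request), i.e. O(not update_request).
The contrapositive of premise 5 (O(not delete_audit_trail -> update_request)) is O(not update_request -> delete_audit_trail), and O(not update_request) is already established, so O(delete_audit_trail).
Premise 8, O(withhold_consent -> not delete_audit_trail), contraposes to O(delete_audit_trail -> not withhold_consent); with O(delete_audit_trail) we get O(not withhold_consent).
The contrapositive of premise 9 (O(not redact_roster -> withhold_consent)) is O(not withhold_consent -> redact_roster), and O(not withhold_consent) is already established, so O(redact_roster).
The contrapositive of premise 10 (O(not mute_channel -> not redact_roster)) is O(redact_roster -> mute_channel), and O(redact_roster) is already established, so O(mute_channel).
Premise 2 is O(mute_channel -> don_mask); since O(mute_channel), deontic closure gives O(don_mask).
The contrapositive of premise 7 (O(record_appeal -> not don_mask)) is O(don_mask -> not record_appeal), and O(don_mask) is already established, so O(not record_appeal).
But premise 1 directly asserts O(record_appeal).
We now have both O(not record_appeal) and O(record_appeal) — record_appeal is simultaneously obligatory and forbidden, violating the D-axiom.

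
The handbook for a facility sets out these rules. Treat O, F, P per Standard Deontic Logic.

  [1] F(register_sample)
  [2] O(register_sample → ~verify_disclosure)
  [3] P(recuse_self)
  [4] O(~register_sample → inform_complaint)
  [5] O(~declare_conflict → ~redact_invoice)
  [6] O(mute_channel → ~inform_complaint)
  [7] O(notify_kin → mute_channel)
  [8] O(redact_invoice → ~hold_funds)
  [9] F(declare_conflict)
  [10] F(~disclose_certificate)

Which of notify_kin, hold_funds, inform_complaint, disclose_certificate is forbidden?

notify_kin

F(register_sample) at premise 1 means O(~register_sample).
With premise 4, O(~register_sample → inform_complaint), the K-axiom yields O(inform_complaint).
Premise 6, O(mute_channel → ~inform_complaint), contraposes to O(inform_complaint → ~mute_channel); with O(inform_complaint) we get O(~mute_channel).
Premise 7, O(notify_kin → mute_channel), contraposes to O(~mute_channel → ~notify_kin); with O(~mute_channel) we get O(~notify_kin).
So O(~notify_kin) holds, i.e. notify_kin is forbidden. None of the other listed options is forbidden under the premises.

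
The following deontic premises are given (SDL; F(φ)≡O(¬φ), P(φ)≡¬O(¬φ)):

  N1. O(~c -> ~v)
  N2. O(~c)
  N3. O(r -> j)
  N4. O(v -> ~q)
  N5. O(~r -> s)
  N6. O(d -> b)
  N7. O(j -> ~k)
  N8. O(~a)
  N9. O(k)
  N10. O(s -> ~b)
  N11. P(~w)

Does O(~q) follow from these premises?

Premise 4 is O(v -> ~q), but O(v) is not derivable from the premises, so it does not yield O(~q).
No other premise forces O(~q). An ideal world satisfying every premise can still have ~q false, so O(~q) is not derivable.

No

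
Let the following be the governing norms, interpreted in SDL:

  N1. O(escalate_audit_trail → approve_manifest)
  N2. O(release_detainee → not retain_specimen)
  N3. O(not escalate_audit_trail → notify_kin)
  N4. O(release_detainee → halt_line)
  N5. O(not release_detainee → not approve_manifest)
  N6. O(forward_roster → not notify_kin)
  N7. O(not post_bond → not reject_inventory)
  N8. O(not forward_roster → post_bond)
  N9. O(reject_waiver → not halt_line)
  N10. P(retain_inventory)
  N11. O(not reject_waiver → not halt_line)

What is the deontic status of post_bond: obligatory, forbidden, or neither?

Premises 9 and 11 cover both cases: O(reject_waiver → not halt_line) and O(not reject_waiver → not halt_line). Since reject_waiver ∨ not reject_waiver is a tautology, O(not halt_line) follows.
The contrapositive of premise 4 (O(release_detainee → halt_line)) is O(not halt_line → not release_detainee), and O(not halt_line) is already established, so O(not release_detainee).
From O(not release_detainee) and premise 5, O(not release_detainee → not approve_manifest), we obtain O(not approve_manifest).
Premise 1, O(escalate_audit_trail → approve_manifest), contraposes to O(not approve_manifest → not escalate_audit_trail); with O(not approve_manifest) we get O(not escalate_audit_trail).
From O(not escalate_audit_trail) and premise 3, O(not escalate_audit_trail → notify_kin), we obtain O(notify_kin).
The contrapositive of premise 6 (O(forward_roster → not notify_kin)) is O(notify_kin → not forward_roster), and O(notify_kin) is already established, so O(not forward_roster).
With premise 8, O(not forward_roster → post_bond), the K-axiom yields O(post_bond).
Premises 2, 7, 10 do not contribute to this derivation.
Hence post_bond is obligatory.

Obligatory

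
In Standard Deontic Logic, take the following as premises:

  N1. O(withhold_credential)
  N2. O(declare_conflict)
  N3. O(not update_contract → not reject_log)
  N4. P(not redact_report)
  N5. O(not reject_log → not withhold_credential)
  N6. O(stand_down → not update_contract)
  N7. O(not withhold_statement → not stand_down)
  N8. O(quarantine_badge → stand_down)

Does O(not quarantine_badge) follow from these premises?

Premise 1 states O(withhold_credential) outright.
The contrapositive of premise 5 (O(not reject_log → not withhold_credential)) is O(withhold_credential → reject_log), and O(withhold_credential) is already established, so O(reject_log).
Premise 3 is O(not update_contract → not reject_log); contrapositively O(reject_log → update_contract). Since O(reject_log) holds, K gives O(update_contract).
Premise 6, O(stand_down → not update_contract), contraposes to O(update_contract → not stand_down); with O(update_contract) we get O(not stand_down).
Premise 8 is O(quarantine_badge → stand_down); contrapositively O(not stand_down → not quarantine_badge). Since O(not stand_down) holds, K gives O(not quarantine_badge).
Premises 2, 4, 7 do not contribute to this derivation.
So O(not quarantine_badge) follows.

Yes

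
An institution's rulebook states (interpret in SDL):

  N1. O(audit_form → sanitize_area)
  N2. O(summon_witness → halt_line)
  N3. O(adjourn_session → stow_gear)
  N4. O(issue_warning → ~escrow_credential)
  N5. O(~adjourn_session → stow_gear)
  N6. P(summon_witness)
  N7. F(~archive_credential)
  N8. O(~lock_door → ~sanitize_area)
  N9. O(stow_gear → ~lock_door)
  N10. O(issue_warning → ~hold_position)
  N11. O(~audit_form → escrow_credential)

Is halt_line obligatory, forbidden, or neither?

Neither

Premise 2 is O(summon_witness → halt_line), but O(summon_witness) is not derivable from the premises (the permission P(summon_witness) asserts only ~O(~summon_witness), not O(summon_witness)), so it does not yield O(halt_line).
No premise or chain of K-axiom applications forces O(halt_line), and none forces O(~halt_line). So halt_line is neither obligatory nor forbidden under these norms.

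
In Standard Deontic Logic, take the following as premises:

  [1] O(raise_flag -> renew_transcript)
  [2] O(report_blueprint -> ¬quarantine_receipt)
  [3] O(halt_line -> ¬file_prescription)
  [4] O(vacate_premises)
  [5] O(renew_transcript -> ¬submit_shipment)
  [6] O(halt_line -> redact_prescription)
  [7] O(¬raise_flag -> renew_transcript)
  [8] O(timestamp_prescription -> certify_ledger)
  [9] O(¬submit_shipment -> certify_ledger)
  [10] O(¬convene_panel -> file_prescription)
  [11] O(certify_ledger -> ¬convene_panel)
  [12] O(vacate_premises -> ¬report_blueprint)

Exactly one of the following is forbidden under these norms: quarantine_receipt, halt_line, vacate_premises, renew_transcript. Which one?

Premises 7 and 1 cover both cases: O(¬raise_flag -> renew_transcript) and O(raise_flag -> renew_transcript). Since ¬raise_flag ∨ raise_flag is a tautology, O(renew_transcript) follows.
Applying K to premise 5 (O(renew_transcript -> ¬submit_shipment)) and O(renew_transcript) yields O(¬submit_shipment).
From O(¬submit_shipment) and premise 9, O(¬submit_shipment -> certify_ledger), we obtain O(certify_ledger).
From O(certify_ledger) and premise 11, O(certify_ledger -> ¬convene_panel), we obtain O(¬convene_panel).
Premise 10 is O(¬convene_panel -> file_prescription); since O(¬convene_panel), deontic closure gives O(file_prescription).
Premise 3 is O(halt_line -> ¬file_prescription); contrapositively O(file_prescription -> ¬halt_line). Since O(file_prescription) holds, K gives O(¬halt_line).
So O(¬halt_line) holds, i.e. halt_line is forbidden. None of the other listed options is forbidden under the premises.

halt_line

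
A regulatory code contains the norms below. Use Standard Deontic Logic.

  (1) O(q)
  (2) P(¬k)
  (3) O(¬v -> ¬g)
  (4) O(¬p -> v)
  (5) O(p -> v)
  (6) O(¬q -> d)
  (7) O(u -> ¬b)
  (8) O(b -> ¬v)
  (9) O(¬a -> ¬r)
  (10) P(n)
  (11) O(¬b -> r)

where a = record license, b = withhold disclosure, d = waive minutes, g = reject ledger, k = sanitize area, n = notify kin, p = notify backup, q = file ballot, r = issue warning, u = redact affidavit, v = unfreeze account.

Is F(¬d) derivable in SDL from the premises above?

Premise 6 is O(¬q -> d), but O(¬q) is not derivable from the premises, so it does not yield O(d).
No other premise forces O(d). An ideal world satisfying every premise can still have ¬d true, so F(¬d) is not derivable.

No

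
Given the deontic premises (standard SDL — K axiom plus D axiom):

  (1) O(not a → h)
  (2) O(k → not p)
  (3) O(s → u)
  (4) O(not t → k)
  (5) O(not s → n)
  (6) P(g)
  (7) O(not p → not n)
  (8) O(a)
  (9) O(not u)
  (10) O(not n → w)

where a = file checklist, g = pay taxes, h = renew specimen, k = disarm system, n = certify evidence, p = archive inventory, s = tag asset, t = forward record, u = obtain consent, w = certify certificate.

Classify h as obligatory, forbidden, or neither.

Neither

Premise 1 is O(not a → h), but O(not a) is not derivable from the premises, so it does not yield O(h).
No premise or chain of K-axiom applications forces O(h), and none forces O(not h). So h is neither obligatory nor forbidden under these norms.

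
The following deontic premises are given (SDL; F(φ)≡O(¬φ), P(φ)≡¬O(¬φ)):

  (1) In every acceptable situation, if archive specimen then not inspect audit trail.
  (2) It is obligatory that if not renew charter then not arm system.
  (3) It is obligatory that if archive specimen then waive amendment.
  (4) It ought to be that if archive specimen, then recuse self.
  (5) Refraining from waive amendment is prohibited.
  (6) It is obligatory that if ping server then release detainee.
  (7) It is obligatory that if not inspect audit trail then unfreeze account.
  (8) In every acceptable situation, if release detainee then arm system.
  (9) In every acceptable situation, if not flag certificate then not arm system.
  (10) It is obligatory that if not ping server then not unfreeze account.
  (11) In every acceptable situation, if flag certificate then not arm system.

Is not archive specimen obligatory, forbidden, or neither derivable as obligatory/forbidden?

By case analysis on flag_certificate: premise 11 gives O(flag_certificate → ¬arm_system) and premise 9 gives O(¬flag_certificate → ¬arm_system), so O(¬arm_system) either way.
Premise 8, O(release_detainee → arm_system), contraposes to O(¬arm_system → ¬release_detainee); with O(¬arm_system) we get O(¬release_detainee).
The contrapositive of premise 6 (O(ping_server → release_detainee)) is O(¬release_detainee → ¬ping_server), and O(¬release_detainee) is already established, so O(¬ping_server).
Premise 10 is O(¬ping_server → ¬unfreeze_account); since O(¬ping_server), deontic closure gives O(¬unfreeze_account).
Premise 7 is O(¬inspect_audit_trail → unfreeze_account); contrapositively O(¬unfreeze_account → inspect_audit_trail). Since O(¬unfreeze_account) holds, K gives O(inspect_audit_trail).
Premise 1 is O(archive_specimen → ¬inspect_audit_trail); contrapositively O(inspect_audit_trail → ¬archive_specimen). Since O(inspect_audit_trail) holds, K gives O(¬archive_specimen).
Premises 2, 3, 4, 5 do not contribute to this derivation.
Hence ¬archive_specimen is obligatory.

Obligatory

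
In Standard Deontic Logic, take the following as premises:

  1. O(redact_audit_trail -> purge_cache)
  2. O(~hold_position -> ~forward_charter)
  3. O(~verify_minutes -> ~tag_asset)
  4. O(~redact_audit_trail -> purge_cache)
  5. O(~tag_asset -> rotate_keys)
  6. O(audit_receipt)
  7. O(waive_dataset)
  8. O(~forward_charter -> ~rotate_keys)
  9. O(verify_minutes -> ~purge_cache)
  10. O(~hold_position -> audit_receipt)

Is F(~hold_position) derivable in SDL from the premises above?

Premises 4 and 1 cover both cases: O(~redact_audit_trail -> purge_cache) and O(redact_audit_trail -> purge_cache). Since ~redact_audit_trail ∨ redact_audit_trail is a tautology, O(purge_cache) follows.
Premise 9 is O(verify_minutes -> ~purge_cache); contrapositively O(purge_cache -> ~verify_minutes). Since O(purge_cache) holds, K gives O(~verify_minutes).
From O(~verify_minutes) and premise 3, O(~verify_minutes -> ~tag_asset), we obtain O(~tag_asset).
With premise 5, O(~tag_asset -> rotate_keys), the K-axiom yields O(rotate_keys).
Premise 8 is O(~forward_charter -> ~rotate_keys); contrapositively O(rotate_keys -> forward_charter). Since O(rotate_keys) holds, K gives O(forward_charter).
Premise 2 is O(~hold_position -> ~forward_charter); contrapositively O(forward_charter -> hold_position). Since O(forward_charter) holds, K gives O(hold_position).
Premises 6, 7, 10 do not contribute to this derivation.
So O(hold_position) holds, i.e. F(~hold_position). The claim follows.

Yes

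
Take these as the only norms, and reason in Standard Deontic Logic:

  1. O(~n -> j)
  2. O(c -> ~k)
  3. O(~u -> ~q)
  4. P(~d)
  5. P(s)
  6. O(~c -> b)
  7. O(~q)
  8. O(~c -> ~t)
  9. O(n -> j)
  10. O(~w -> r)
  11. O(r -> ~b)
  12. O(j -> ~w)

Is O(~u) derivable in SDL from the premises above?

No

Premise 3 is O(~u -> ~q); even if O(~q) held, inferring O(~u) would be affirming the consequent — invalid.
No other premise forces O(~u). An ideal world satisfying every premise can still have ~u false, so O(~u) is not derivable.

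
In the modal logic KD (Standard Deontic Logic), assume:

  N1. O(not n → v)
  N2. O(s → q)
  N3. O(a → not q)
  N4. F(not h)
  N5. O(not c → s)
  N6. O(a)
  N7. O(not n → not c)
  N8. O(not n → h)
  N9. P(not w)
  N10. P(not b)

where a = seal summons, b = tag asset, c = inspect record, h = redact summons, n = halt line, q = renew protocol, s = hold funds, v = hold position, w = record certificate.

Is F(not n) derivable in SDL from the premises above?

From premise 6 we have O(a).
From O(a) and premise 3, O(a → not q), we obtain O(not q).
The contrapositive of premise 2 (O(s → q)) is O(not q → not s), and O(not q) is already established, so O(not s).
Premise 5, O(not c → s), contraposes to O(not s → c); with O(not s) we get O(c).
Premise 7 is O(not n → not c); contrapositively O(c → n). Since O(c) holds, K gives O(n).
Premises 1, 4, 8, 9, 10 do not contribute to this derivation.
So O(n) holds, i.e. F(not n). The claim follows.

Yes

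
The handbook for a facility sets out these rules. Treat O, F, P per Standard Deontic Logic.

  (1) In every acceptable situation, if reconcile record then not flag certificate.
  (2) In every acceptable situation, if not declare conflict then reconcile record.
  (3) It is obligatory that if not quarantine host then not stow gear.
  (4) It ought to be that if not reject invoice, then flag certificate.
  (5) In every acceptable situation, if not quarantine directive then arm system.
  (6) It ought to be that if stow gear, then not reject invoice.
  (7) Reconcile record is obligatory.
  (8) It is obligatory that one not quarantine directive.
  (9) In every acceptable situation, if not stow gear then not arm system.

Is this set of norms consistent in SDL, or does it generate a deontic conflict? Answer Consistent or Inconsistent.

Premise 7 gives O(reconcile_record).
From O(reconcile_record) and premise 1, O(reconcile_record → ¬flag_certificate), we obtain O(¬flag_certificate).
The contrapositive of premise 4 (O(¬reject_invoice → flag_certificate)) is O(¬flag_certificate → reject_invoice), and O(¬flag_certificate) is already established, so O(reject_invoice).
Premise 6, O(stow_gear → ¬reject_invoice), contraposes to O(reject_invoice → ¬stow_gear); with O(reject_invoice) we get O(¬stow_gear).
From O(¬stow_gear) and premise 9, O(¬stow_gear → ¬arm_system), we obtain O(¬arm_system).
The contrapositive of premise 5 (O(¬quarantine_directive → arm_system)) is O(¬arm_system → quarantine_directive), and O(¬arm_system) is already established, so O(quarantine_directive).
Yet premise 8 states O(¬quarantine_directive).
We now have both O(quarantine_directive) and O(¬quarantine_directive) — quarantine_directive is simultaneously obligatory and forbidden, violating the D-axiom.

Inconsistent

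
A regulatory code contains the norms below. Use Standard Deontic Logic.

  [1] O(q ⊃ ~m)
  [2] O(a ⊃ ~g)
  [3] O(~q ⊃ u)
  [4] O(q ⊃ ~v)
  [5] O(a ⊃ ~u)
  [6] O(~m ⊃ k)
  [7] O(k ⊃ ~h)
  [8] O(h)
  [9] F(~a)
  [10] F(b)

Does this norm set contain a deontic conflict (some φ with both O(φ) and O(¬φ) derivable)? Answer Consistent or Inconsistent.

Premise 8 states O(h) outright.
Premise 7, O(k ⊃ ~h), contraposes to O(h ⊃ ~k); with O(h) we get O(~k).
The contrapositive of premise 6 (O(~m ⊃ k)) is O(~k ⊃ m), and O(~k) is already established, so O(m).
Premise 1 is O(q ⊃ ~m); contrapositively O(m ⊃ ~q). Since O(m) holds, K gives O(~q).
From O(~q) and premise 3, O(~q ⊃ u), we obtain O(u).
The contrapositive of premise 5 (O(a ⊃ ~u)) is O(u ⊃ ~a), and O(u) is already established, so O(~a).
Yet premise 9 is F(~a), i.e. O(a).
We now have both O(~a) and O(a) — a is simultaneously obligatory and forbidden, violating the D-axiom.

Inconsistent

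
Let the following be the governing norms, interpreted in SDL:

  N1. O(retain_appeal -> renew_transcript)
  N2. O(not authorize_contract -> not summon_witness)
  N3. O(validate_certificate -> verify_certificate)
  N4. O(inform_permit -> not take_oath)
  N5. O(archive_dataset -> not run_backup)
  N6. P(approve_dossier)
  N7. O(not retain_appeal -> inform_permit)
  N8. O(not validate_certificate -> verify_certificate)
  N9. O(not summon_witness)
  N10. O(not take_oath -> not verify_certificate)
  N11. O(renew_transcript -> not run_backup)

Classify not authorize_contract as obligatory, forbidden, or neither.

Neither

Premise 2 is O(not authorize_contract -> not summon_witness); even if O(not summon_witness) held, inferring O(not authorize_contract) would be affirming the consequent — invalid.
No premise or chain of K-axiom applications forces O(not authorize_contract), and none forces O(authorize_contract). So not authorize_contract is neither obligatory nor forbidden under these norms.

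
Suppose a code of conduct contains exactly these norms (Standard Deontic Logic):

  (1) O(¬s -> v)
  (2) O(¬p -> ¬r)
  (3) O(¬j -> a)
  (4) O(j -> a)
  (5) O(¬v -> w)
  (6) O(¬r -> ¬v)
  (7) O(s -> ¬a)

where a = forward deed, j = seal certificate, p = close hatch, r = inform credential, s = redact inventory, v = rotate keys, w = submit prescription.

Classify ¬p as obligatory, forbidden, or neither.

Forbidden

Premises 3 and 4 cover both cases: O(¬j -> a) and O(j -> a). Since ¬j ∨ j is a tautology, O(a) follows.
The contrapositive of premise 7 (O(s -> ¬a)) is O(a -> ¬s), and O(a) is already established, so O(¬s).
From O(¬s) and premise 1, O(¬s -> v), we obtain O(v).
Premise 6, O(¬r -> ¬v), contraposes to O(v -> r); with O(v) we get O(r).
The contrapositive of premise 2 (O(¬p -> ¬r)) is O(r -> p), and O(r) is already established, so O(p).
Premise 5 does not contribute to this derivation.
Thus O(p), which is F(¬p): ¬p is forbidden.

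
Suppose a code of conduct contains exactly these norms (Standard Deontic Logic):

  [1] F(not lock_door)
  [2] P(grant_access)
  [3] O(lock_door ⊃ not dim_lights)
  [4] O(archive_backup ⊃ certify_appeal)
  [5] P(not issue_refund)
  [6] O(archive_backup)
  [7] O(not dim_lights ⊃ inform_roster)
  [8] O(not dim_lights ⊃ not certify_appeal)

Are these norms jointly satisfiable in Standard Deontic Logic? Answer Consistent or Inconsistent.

Premise 6 gives O(archive_backup).
With premise 4, O(archive_backup ⊃ certify_appeal), the K-axiom yields O(certify_appeal).
The contrapositive of premise 8 (O(not dim_lights ⊃ not certify_appeal)) is O(certify_appeal ⊃ dim_lights), and O(certify_appeal) is already established, so O(dim_lights).
The contrapositive of premise 3 (O(lock_door ⊃ not dim_lights)) is O(dim_lights ⊃ not lock_door), and O(dim_lights) is already established, so O(not lock_door).
However, F(not lock_door) at premise 1 amounts to O(lock_door).
We now have both O(not lock_door) and O(lock_door) — lock_door is simultaneously obligatory and forbidden, violating the D-axiom.

Inconsistent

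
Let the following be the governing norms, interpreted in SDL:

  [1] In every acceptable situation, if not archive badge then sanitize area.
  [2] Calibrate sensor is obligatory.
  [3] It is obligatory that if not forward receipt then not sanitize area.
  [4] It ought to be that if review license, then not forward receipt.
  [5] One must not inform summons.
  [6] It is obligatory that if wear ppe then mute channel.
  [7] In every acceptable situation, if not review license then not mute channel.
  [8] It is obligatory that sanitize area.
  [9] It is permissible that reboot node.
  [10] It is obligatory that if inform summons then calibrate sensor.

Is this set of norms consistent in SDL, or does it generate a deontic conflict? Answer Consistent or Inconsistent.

Premise 10 is O(inform_summons → calibrate_sensor); even if O(calibrate_sensor) held, inferring O(inform_summons) would be affirming the consequent — invalid.
So O(inform_summons) is not derivable, and the apparent clash with O(¬inform_summons) does not arise.
A world satisfying every obligation exists (e.g. archive_badge=false, calibrate_sensor=true, forward_receipt=true, inform_summons=false, mute_channel=false, reboot_node=false, review_license=false, sanitize_area=true, wear_ppe=false); no atom is both obligatory and forbidden, so the set is consistent.

Consistent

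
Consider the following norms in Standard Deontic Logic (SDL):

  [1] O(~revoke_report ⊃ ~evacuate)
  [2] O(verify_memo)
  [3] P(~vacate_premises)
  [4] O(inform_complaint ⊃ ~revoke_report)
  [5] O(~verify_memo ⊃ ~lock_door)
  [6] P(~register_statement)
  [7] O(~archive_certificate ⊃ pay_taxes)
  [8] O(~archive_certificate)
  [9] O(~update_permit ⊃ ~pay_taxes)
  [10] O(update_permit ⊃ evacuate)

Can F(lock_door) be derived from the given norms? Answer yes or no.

Premise 5 is O(~verify_memo ⊃ ~lock_door), but O(~verify_memo) is not derivable from the premises, so it does not yield O(~lock_door).
No other premise forces O(~lock_door). An ideal world satisfying every premise can still have lock_door true, so F(lock_door) is not derivable.

No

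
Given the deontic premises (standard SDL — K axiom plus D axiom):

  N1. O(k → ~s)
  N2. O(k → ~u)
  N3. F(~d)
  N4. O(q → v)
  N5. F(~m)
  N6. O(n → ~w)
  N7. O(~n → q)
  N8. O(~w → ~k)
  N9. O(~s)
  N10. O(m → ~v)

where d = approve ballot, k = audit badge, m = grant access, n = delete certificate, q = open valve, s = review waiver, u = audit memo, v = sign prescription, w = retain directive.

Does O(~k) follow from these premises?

F(~m) at premise 5 means O(m).
Applying K to premise 10 (O(m → ~v)) and O(m) yields O(~v).
Premise 4, O(q → v), contraposes to O(~v → ~q); with O(~v) we get O(~q).
Premise 7 is O(~n → q); contrapositively O(~q → n). Since O(~q) holds, K gives O(n).
Applying K to premise 6 (O(n → ~w)) and O(n) yields O(~w).
Applying K to premise 8 (O(~w → ~k)) and O(~w) yields O(~k).
Premises 1, 2, 3, 9 do not contribute to this derivation.
So O(~k) follows.

Yes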